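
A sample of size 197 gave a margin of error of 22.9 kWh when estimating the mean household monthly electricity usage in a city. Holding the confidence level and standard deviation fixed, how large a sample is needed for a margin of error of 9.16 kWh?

Margin of error scales as 1/√n, so n₂ = n₁·(E₁/E₂)².
n₂ = 197 × (22.9/9.16)² = 197 × 6.25 = 1231.25
Round up: n₂ = 1232.

1232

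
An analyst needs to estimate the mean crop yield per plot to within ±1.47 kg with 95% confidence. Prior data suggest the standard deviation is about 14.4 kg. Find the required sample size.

For a mean, the margin of error is E = z·σ/√n, so n = (zσ/E)².
At 95% confidence, z = 1.960.
n = (1.960 × 14.4 / 1.47)² = 368.64
Round up: n = 369.

369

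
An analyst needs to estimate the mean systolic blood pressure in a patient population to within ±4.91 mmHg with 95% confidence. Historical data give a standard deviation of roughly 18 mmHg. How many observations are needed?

For a mean, the margin of error is E = z·σ/√n, so n = (zσ/E)².
At 95% confidence, z = 1.960.
n = (1.960 × 18 / 4.91)² = 51.63
Round up: n = 52.

52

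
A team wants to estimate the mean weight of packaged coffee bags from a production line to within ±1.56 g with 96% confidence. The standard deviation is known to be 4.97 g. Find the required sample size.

For a mean, the margin of error is E = z·σ/√n, so n = (zσ/E)².
At 96% confidence, z = 2.054.
n = (2.054 × 4.97 / 1.56)² = 42.82
Round up: n = 43.

43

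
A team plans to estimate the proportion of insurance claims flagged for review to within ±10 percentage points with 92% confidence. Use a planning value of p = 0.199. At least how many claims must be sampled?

For a proportion with margin E = 0.1 at 92% confidence, z = 1.751.
n = p̂(1−p̂)(z/E)² = 0.199 × 0.801 × (1.751/0.1)² = 48.87
Round up: n = 49.

n = 49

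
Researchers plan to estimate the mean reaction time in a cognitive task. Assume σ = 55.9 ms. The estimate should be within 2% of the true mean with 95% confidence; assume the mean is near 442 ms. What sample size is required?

n = 154

For a mean, the margin of error is E = z·σ/√n, so n = (zσ/E)².
At 95% confidence, z = 1.960.
E = 2% of 442 = 8.84 ms.
n = (1.960 × 55.9 / 8.84)² = 153.61
Round up: n = 154.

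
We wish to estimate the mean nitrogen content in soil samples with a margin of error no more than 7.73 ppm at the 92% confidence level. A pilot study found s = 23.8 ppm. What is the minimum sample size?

n = 30

For a mean, the margin of error is E = z·σ/√n, so n = (zσ/E)².
At 92% confidence, z = 1.751.
n = (1.751 × 23.8 / 7.73)² = 29.06
Round up: n = 30.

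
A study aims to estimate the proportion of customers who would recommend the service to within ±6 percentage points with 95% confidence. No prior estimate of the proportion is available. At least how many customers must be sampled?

267

For a proportion with margin E = 0.06 at 95% confidence, z = 1.960.
With no prior estimate, use p = 0.5, which maximizes p(1−p) at 0.25.
n = 0.25 × (z/E)² = 0.25 × (1.960/0.06)² = 266.78
Round up: n = 267.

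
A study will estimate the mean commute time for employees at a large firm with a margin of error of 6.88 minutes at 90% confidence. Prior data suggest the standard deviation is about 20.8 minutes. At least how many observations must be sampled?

For a mean, the margin of error is E = z·σ/√n, so n = (zσ/E)².
At 90% confidence, z = 1.645.
n = (1.645 × 20.8 / 6.88)² = 24.73
Round up: n = 25.

25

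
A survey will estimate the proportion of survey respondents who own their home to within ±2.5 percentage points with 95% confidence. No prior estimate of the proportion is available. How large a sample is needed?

1537

For a proportion with margin E = 0.025 at 95% confidence, z = 1.960.
With no prior estimate, use p = 0.5, which maximizes p(1−p) at 0.25.
n = 0.25 × (z/E)² = 0.25 × (1.960/0.025)² = 1536.64
Round up: n = 1537.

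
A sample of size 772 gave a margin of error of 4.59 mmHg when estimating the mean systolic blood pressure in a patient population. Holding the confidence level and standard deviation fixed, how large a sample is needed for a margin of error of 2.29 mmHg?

Margin of error scales as 1/√n, so n₂ = n₁·(E₁/E₂)².
n₂ = 772 × (4.59/2.29)² = 772 × 4.017 = 3101.12
Round up: n₂ = 3102.

n = 3102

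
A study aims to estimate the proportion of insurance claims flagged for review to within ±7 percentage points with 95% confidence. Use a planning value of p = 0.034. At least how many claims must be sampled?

26

For a proportion with margin E = 0.07 at 95% confidence, z = 1.960.
n = p̂(1−p̂)(z/E)² = 0.034 × 0.966 × (1.960/0.07)² = 25.75
Round up: n = 26.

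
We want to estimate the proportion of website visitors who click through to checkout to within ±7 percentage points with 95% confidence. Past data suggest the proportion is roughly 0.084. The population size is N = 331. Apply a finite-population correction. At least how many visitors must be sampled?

52

For a proportion with margin E = 0.07 at 95% confidence, z = 1.960.
n = p̂(1−p̂)(z/E)² = 0.084 × 0.916 × (1.960/0.07)² = 60.32 — call this n₀.
Finite-population correction with N = 331: n = n₀ / (1 + (n₀−1)/N) = 60.32 / 1.179 = 51.16
Round up: n = 52.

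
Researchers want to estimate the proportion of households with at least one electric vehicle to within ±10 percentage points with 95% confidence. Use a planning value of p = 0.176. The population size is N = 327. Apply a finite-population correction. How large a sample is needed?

n = 48

For a proportion with margin E = 0.1 at 95% confidence, z = 1.960.
n = p̂(1−p̂)(z/E)² = 0.176 × 0.824 × (1.960/0.1)² = 55.71 — call this n₀.
Finite-population correction with N = 327: n = n₀ / (1 + (n₀−1)/N) = 55.71 / 1.167 = 47.74
Round up: n = 48.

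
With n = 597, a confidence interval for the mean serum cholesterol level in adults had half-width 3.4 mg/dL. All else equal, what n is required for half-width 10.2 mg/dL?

Margin of error scales as 1/√n, so n₂ = n₁·(E₁/E₂)².
n₂ = 597 × (3.4/10.2)² = 597 × 0.1111 = 66.33
Round up: n₂ = 67.

67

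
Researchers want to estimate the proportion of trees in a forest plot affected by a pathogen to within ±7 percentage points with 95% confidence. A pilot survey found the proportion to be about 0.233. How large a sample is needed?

141

For a proportion with margin E = 0.07 at 95% confidence, z = 1.960.
n = p̂(1−p̂)(z/E)² = 0.233 × 0.767 × (1.960/0.07)² = 140.11
Round up: n = 141.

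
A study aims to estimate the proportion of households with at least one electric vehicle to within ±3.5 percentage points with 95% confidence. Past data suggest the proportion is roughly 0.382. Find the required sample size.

For a proportion with margin E = 0.035 at 95% confidence, z = 1.960.
n = p̂(1−p̂)(z/E)² = 0.382 × 0.618 × (1.960/0.035)² = 740.33
Round up: n = 741.

741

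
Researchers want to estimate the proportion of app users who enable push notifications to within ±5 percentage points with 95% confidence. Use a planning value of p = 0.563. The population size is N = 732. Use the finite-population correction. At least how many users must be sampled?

For a proportion with margin E = 0.05 at 95% confidence, z = 1.960.
n = p̂(1−p̂)(z/E)² = 0.563 × 0.437 × (1.960/0.05)² = 378.06 — call this n₀.
Finite-population correction with N = 732: n = n₀ / (1 + (n₀−1)/N) = 378.06 / 1.515 = 249.54
Round up: n = 250.

250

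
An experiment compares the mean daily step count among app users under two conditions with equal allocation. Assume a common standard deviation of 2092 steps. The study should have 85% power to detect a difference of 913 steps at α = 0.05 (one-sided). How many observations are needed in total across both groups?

152 total

For two equal groups, n per group = 2·((z_α + z_β)·σ/δ)².
z_α = 1.645; z_β = 1.036 (power 85%).
n = 2 × (2.681 × 2092 / 913)² = 2 × 37.74 = 75.48
Round up: n = 76 per group.
Total across both groups: 2 × 76 = 152.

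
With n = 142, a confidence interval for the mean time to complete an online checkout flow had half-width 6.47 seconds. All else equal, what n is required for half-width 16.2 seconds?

Margin of error scales as 1/√n, so n₂ = n₁·(E₁/E₂)².
n₂ = 142 × (6.47/16.2)² = 142 × 0.1595 = 22.65
Round up: n₂ = 23.

23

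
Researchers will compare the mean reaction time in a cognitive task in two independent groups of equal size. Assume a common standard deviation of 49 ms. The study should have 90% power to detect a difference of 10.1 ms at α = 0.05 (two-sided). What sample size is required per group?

495 per group

For two equal groups, n per group = 2·((z_{α/2} + z_β)·σ/δ)².
z_{α/2} = 1.960; z_β = 1.282 (power 90%).
n = 2 × (3.242 × 49 / 10.1)² = 2 × 247.39 = 494.78
Round up: n = 495 per group.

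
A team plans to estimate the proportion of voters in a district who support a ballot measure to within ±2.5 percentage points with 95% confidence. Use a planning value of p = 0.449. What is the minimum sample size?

For a proportion with margin E = 0.025 at 95% confidence, z = 1.960.
n = p̂(1−p̂)(z/E)² = 0.449 × 0.551 × (1.960/0.025)² = 1520.65
Round up: n = 1521.

1521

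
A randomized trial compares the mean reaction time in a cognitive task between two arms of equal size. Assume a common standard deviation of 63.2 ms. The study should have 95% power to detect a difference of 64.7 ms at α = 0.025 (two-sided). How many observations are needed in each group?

29 per group

For two equal groups, n per group = 2·((z_{α/2} + z_β)·σ/δ)².
z_{α/2} = 2.241; z_β = 1.645 (power 95%).
n = 2 × (3.886 × 63.2 / 64.7)² = 2 × 14.41 = 28.82
Round up: n = 29 per group.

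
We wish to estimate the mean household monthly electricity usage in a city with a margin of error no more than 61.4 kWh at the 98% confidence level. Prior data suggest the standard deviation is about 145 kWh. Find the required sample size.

For a mean, the margin of error is E = z·σ/√n, so n = (zσ/E)².
At 98% confidence, z = 2.326.
n = (2.326 × 145 / 61.4)² = 30.17
Round up: n = 31.

31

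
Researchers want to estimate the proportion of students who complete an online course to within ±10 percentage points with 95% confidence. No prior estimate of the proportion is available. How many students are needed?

97

For a proportion with margin E = 0.1 at 95% confidence, z = 1.960.
With no prior estimate, use p = 0.5, which maximizes p(1−p) at 0.25.
n = 0.25 × (z/E)² = 0.25 × (1.960/0.1)² = 96.04
Round up: n = 97.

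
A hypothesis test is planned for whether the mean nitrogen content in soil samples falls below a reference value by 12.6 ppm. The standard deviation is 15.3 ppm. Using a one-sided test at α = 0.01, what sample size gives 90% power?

For a one-sample z-test, n = ((z_α + z_β)·σ/δ)².
z_α = 2.326 (one-sided α = 0.01); z_β = 1.282 (power 90% → β = 0.1).
n = (3.608 × 15.3 / 12.6)² = 19.19
Round up: n = 20.

20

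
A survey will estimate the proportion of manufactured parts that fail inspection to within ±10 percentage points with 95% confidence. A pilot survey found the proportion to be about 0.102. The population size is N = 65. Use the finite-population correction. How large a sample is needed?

For a proportion with margin E = 0.1 at 95% confidence, z = 1.960.
n = p̂(1−p̂)(z/E)² = 0.102 × 0.898 × (1.960/0.1)² = 35.19 — call this n₀.
Finite-population correction with N = 65: n = n₀ / (1 + (n₀−1)/N) = 35.19 / 1.526 = 23.06
Round up: n = 24.

24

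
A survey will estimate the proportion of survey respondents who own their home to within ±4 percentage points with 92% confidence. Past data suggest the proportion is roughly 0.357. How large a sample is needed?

For a proportion with margin E = 0.04 at 92% confidence, z = 1.751.
n = p̂(1−p̂)(z/E)² = 0.357 × 0.643 × (1.751/0.04)² = 439.88
Round up: n = 440.

n = 440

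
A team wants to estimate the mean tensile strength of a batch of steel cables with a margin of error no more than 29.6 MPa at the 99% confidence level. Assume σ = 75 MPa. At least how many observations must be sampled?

43

For a mean, the margin of error is E = z·σ/√n, so n = (zσ/E)².
At 99% confidence, z = 2.576.
n = (2.576 × 75 / 29.6)² = 42.60
Round up: n = 43.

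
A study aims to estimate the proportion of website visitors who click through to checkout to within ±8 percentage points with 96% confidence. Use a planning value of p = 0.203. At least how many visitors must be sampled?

For a proportion with margin E = 0.08 at 96% confidence, z = 2.054.
n = p̂(1−p̂)(z/E)² = 0.203 × 0.797 × (2.054/0.08)² = 106.65
Round up: n = 107.

107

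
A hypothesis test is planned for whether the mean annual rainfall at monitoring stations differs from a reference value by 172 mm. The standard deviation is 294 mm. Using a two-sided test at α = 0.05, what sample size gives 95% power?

For a one-sample z-test, n = ((z_{α/2} + z_β)·σ/δ)².
z_{α/2} = 1.960 (two-sided α = 0.05); z_β = 1.645 (power 95% → β = 0.05).
n = (3.605 × 294 / 172)² = 37.97
Round up: n = 38.

38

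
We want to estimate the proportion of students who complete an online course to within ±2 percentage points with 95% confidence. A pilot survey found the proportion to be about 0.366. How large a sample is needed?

2229

For a proportion with margin E = 0.02 at 95% confidence, z = 1.960.
n = p̂(1−p̂)(z/E)² = 0.366 × 0.634 × (1.960/0.02)² = 2228.55
Round up: n = 2229.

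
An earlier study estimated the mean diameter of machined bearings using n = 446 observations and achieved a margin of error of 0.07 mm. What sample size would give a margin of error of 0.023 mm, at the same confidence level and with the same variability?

Margin of error scales as 1/√n, so n₂ = n₁·(E₁/E₂)².
n₂ = 446 × (0.07/0.023)² = 446 × 9.263 = 4131.30
Round up: n₂ = 4132.

4132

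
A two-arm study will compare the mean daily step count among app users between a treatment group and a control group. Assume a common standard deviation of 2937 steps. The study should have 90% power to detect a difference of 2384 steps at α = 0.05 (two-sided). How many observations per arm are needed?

For two equal groups, n per group = 2·((z_{α/2} + z_β)·σ/δ)².
z_{α/2} = 1.960; z_β = 1.282 (power 90%).
n = 2 × (3.242 × 2937 / 2384)² = 2 × 15.95 = 31.90
Round up: n = 32 per group.

32 per group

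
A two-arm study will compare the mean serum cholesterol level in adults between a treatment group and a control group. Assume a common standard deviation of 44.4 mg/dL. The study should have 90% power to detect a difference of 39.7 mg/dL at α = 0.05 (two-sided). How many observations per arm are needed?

27 per group

For two equal groups, n per group = 2·((z_{α/2} + z_β)·σ/δ)².
z_{α/2} = 1.960; z_β = 1.282 (power 90%).
n = 2 × (3.242 × 44.4 / 39.7)² = 2 × 13.15 = 26.30
Round up: n = 27 per group.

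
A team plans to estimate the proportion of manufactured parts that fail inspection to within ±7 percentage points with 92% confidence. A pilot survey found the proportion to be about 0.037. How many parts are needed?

23

For a proportion with margin E = 0.07 at 92% confidence, z = 1.751.
n = p̂(1−p̂)(z/E)² = 0.037 × 0.963 × (1.751/0.07)² = 22.29
Round up: n = 23.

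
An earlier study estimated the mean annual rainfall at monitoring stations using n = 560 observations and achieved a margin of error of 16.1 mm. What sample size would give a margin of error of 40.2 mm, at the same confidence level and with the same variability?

Margin of error scales as 1/√n, so n₂ = n₁·(E₁/E₂)².
n₂ = 560 × (16.1/40.2)² = 560 × 0.1604 = 89.82
Round up: n₂ = 90.

90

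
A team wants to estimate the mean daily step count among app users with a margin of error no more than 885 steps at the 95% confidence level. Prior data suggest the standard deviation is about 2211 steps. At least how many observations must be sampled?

For a mean, the margin of error is E = z·σ/√n, so n = (zσ/E)².
At 95% confidence, z = 1.960.
n = (1.960 × 2211 / 885)² = 23.98
Round up: n = 24.

24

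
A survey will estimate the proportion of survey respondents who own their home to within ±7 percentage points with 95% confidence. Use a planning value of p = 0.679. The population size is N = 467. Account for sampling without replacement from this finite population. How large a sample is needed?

126

For a proportion with margin E = 0.07 at 95% confidence, z = 1.960.
n = p̂(1−p̂)(z/E)² = 0.679 × 0.321 × (1.960/0.07)² = 170.88 — call this n₀.
Finite-population correction with N = 467: n = n₀ / (1 + (n₀−1)/N) = 170.88 / 1.364 = 125.28
Round up: n = 126.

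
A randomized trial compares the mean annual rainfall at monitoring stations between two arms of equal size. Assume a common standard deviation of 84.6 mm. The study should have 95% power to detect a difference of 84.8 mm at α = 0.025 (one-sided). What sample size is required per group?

For two equal groups, n per group = 2·((z_α + z_β)·σ/δ)².
z_α = 1.960; z_β = 1.645 (power 95%).
n = 2 × (3.605 × 84.6 / 84.8)² = 2 × 12.93 = 25.86
Round up: n = 26 per group.

26 per group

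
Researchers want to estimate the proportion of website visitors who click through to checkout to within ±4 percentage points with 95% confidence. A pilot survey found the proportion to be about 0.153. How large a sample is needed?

For a proportion with margin E = 0.04 at 95% confidence, z = 1.960.
n = p̂(1−p̂)(z/E)² = 0.153 × 0.847 × (1.960/0.04)² = 311.15
Round up: n = 312.

312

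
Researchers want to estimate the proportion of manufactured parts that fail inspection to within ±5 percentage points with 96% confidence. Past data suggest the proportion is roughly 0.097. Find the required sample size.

148

For a proportion with margin E = 0.05 at 96% confidence, z = 2.054.
n = p̂(1−p̂)(z/E)² = 0.097 × 0.903 × (2.054/0.05)² = 147.82
Round up: n = 148.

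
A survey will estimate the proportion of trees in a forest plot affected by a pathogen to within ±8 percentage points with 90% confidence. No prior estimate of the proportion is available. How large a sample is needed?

For a proportion with margin E = 0.08 at 90% confidence, z = 1.645.
With no prior estimate, use p = 0.5, which maximizes p(1−p) at 0.25.
n = 0.25 × (z/E)² = 0.25 × (1.645/0.08)² = 105.70
Round up: n = 106.

106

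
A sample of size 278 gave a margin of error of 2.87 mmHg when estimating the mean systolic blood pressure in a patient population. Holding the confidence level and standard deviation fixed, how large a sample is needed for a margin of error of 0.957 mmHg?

2501

Margin of error scales as 1/√n, so n₂ = n₁·(E₁/E₂)².
n₂ = 278 × (2.87/0.957)² = 278 × 8.994 = 2500.33
Round up: n₂ = 2501.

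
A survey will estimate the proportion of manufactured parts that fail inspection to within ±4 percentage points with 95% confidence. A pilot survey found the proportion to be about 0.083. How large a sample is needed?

For a proportion with margin E = 0.04 at 95% confidence, z = 1.960.
n = p̂(1−p̂)(z/E)² = 0.083 × 0.917 × (1.960/0.04)² = 182.74
Round up: n = 183.

n = 183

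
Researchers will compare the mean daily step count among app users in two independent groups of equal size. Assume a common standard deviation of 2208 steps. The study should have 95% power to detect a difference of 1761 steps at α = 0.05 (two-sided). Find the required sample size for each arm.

41 per group

For two equal groups, n per group = 2·((z_{α/2} + z_β)·σ/δ)².
z_{α/2} = 1.960; z_β = 1.645 (power 95%).
n = 2 × (3.605 × 2208 / 1761)² = 2 × 20.43 = 40.86
Round up: n = 41 per group.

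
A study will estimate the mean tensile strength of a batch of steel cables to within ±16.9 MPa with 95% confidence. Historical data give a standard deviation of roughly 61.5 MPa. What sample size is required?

For a mean, the margin of error is E = z·σ/√n, so n = (zσ/E)².
At 95% confidence, z = 1.960.
n = (1.960 × 61.5 / 16.9)² = 50.87
Round up: n = 51.

n = 51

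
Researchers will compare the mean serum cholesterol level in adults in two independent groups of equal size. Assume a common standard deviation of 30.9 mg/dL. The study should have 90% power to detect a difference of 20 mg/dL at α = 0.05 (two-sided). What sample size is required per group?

51 per group

For two equal groups, n per group = 2·((z_{α/2} + z_β)·σ/δ)².
z_{α/2} = 1.960; z_β = 1.282 (power 90%).
n = 2 × (3.242 × 30.9 / 20)² = 2 × 25.09 = 50.18
Round up: n = 51 per group.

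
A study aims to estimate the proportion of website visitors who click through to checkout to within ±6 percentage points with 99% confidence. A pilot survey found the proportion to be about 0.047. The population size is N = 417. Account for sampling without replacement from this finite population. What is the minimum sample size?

For a proportion with margin E = 0.06 at 99% confidence, z = 2.576.
n = p̂(1−p̂)(z/E)² = 0.047 × 0.953 × (2.576/0.06)² = 82.56 — call this n₀.
Finite-population correction with N = 417: n = n₀ / (1 + (n₀−1)/N) = 82.56 / 1.196 = 69.03
Round up: n = 70.

n = 70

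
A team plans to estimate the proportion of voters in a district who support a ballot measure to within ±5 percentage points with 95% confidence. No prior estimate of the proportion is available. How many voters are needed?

For a proportion with margin E = 0.05 at 95% confidence, z = 1.960.
With no prior estimate, use p = 0.5, which maximizes p(1−p) at 0.25.
n = 0.25 × (z/E)² = 0.25 × (1.960/0.05)² = 384.16
Round up: n = 385.

385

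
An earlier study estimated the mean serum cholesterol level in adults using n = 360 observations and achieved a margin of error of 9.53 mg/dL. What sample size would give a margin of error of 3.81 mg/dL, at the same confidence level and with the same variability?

Margin of error scales as 1/√n, so n₂ = n₁·(E₁/E₂)².
n₂ = 360 × (9.53/3.81)² = 360 × 6.257 = 2252.52
Round up: n₂ = 2253.

2253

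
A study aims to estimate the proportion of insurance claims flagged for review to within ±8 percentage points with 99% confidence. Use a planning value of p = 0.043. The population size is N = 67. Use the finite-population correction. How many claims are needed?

For a proportion with margin E = 0.08 at 99% confidence, z = 2.576.
n = p̂(1−p̂)(z/E)² = 0.043 × 0.957 × (2.576/0.08)² = 42.67 — call this n₀.
Finite-population correction with N = 67: n = n₀ / (1 + (n₀−1)/N) = 42.67 / 1.622 = 26.31
Round up: n = 27.

n = 27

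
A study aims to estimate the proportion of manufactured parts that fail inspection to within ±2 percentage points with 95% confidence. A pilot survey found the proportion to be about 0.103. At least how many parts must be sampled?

888

For a proportion with margin E = 0.02 at 95% confidence, z = 1.960.
n = p̂(1−p̂)(z/E)² = 0.103 × 0.897 × (1.960/0.02)² = 887.32
Round up: n = 888.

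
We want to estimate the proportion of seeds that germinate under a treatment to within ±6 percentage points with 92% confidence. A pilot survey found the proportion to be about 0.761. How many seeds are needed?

155

For a proportion with margin E = 0.06 at 92% confidence, z = 1.751.
n = p̂(1−p̂)(z/E)² = 0.761 × 0.239 × (1.751/0.06)² = 154.90
Round up: n = 155.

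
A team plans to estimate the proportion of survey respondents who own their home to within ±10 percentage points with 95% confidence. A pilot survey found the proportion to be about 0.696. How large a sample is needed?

82

For a proportion with margin E = 0.1 at 95% confidence, z = 1.960.
n = p̂(1−p̂)(z/E)² = 0.696 × 0.304 × (1.960/0.1)² = 81.28
Round up: n = 82.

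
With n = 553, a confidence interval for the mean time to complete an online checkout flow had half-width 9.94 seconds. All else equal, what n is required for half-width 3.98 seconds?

Margin of error scales as 1/√n, so n₂ = n₁·(E₁/E₂)².
n₂ = 553 × (9.94/3.98)² = 553 × 6.237 = 3449.06
Round up: n₂ = 3450.

3450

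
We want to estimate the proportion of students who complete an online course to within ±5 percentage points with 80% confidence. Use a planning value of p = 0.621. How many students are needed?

155

For a proportion with margin E = 0.05 at 80% confidence, z = 1.282.
n = p̂(1−p̂)(z/E)² = 0.621 × 0.379 × (1.282/0.05)² = 154.73
Round up: n = 155.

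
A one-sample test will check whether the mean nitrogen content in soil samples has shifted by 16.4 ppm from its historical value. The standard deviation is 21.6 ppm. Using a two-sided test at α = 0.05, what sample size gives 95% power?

n = 23

For a one-sample z-test, n = ((z_{α/2} + z_β)·σ/δ)².
z_{α/2} = 1.960 (two-sided α = 0.05); z_β = 1.645 (power 95% → β = 0.05).
n = (3.605 × 21.6 / 16.4)² = 22.54
Round up: n = 23.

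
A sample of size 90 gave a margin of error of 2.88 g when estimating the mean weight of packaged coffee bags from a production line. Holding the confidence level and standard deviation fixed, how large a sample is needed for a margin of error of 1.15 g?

Margin of error scales as 1/√n, so n₂ = n₁·(E₁/E₂)².
n₂ = 90 × (2.88/1.15)² = 90 × 6.272 = 564.48
Round up: n₂ = 565.

n = 565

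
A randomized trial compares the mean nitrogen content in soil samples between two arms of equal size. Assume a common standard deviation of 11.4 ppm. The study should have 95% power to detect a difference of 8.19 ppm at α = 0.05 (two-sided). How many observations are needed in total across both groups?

For two equal groups, n per group = 2·((z_{α/2} + z_β)·σ/δ)².
z_{α/2} = 1.960; z_β = 1.645 (power 95%).
n = 2 × (3.605 × 11.4 / 8.19)² = 2 × 25.18 = 50.36
Round up: n = 51 per group.
Total across both groups: 2 × 51 = 102.

102 total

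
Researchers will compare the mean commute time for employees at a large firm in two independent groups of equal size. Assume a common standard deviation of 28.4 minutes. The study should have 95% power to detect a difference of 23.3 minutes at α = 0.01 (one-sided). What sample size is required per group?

For two equal groups, n per group = 2·((z_α + z_β)·σ/δ)².
z_α = 2.326; z_β = 1.645 (power 95%).
n = 2 × (3.971 × 28.4 / 23.3)² = 2 × 23.43 = 46.86
Round up: n = 47 per group.

47 per group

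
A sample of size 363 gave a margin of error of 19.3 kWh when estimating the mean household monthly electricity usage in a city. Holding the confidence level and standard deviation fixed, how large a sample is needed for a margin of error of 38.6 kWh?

91

Margin of error scales as 1/√n, so n₂ = n₁·(E₁/E₂)².
n₂ = 363 × (19.3/38.6)² = 363 × 0.25 = 90.75
Round up: n₂ = 91.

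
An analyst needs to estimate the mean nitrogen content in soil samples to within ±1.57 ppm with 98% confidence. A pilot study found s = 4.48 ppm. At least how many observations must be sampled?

45

For a mean, the margin of error is E = z·σ/√n, so n = (zσ/E)².
At 98% confidence, z = 2.326.
n = (2.326 × 4.48 / 1.57)² = 44.05
Round up: n = 45.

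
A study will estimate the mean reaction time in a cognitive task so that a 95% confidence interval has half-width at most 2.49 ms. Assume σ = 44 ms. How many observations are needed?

For a mean, the margin of error is E = z·σ/√n, so n = (zσ/E)².
At 95% confidence, z = 1.960.
n = (1.960 × 44 / 2.49)² = 1199.55
Round up: n = 1200.

1200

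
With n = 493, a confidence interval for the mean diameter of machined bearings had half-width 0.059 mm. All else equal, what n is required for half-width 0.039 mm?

Margin of error scales as 1/√n, so n₂ = n₁·(E₁/E₂)².
n₂ = 493 × (0.059/0.039)² = 493 × 2.289 = 1128.48
Round up: n₂ = 1129.

n = 1129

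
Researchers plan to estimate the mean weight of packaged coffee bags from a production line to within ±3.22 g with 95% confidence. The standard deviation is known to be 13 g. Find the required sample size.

63

For a mean, the margin of error is E = z·σ/√n, so n = (zσ/E)².
At 95% confidence, z = 1.960.
n = (1.960 × 13 / 3.22)² = 62.62
Round up: n = 63.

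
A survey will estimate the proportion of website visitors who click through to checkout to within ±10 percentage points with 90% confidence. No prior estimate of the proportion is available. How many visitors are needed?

For a proportion with margin E = 0.1 at 90% confidence, z = 1.645.
With no prior estimate, use p = 0.5, which maximizes p(1−p) at 0.25.
n = 0.25 × (z/E)² = 0.25 × (1.645/0.1)² = 67.65
Round up: n = 68.

68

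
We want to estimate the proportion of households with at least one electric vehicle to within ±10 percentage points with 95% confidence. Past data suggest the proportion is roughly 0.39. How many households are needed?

For a proportion with margin E = 0.1 at 95% confidence, z = 1.960.
n = p̂(1−p̂)(z/E)² = 0.39 × 0.61 × (1.960/0.1)² = 91.39
Round up: n = 92.

92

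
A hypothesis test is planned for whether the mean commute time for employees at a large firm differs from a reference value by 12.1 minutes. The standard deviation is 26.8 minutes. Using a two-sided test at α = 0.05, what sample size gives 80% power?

n = 39

For a one-sample z-test, n = ((z_{α/2} + z_β)·σ/δ)².
z_{α/2} = 1.960 (two-sided α = 0.05); z_β = 0.842 (power 80% → β = 0.2).
n = (2.802 × 26.8 / 12.1)² = 38.52
Round up: n = 39.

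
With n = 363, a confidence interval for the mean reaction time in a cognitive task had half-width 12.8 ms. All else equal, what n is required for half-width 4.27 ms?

Margin of error scales as 1/√n, so n₂ = n₁·(E₁/E₂)².
n₂ = 363 × (12.8/4.27)² = 363 × 8.986 = 3261.92
Round up: n₂ = 3262.

3262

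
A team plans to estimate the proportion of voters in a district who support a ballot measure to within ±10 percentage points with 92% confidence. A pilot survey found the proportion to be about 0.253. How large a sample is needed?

For a proportion with margin E = 0.1 at 92% confidence, z = 1.751.
n = p̂(1−p̂)(z/E)² = 0.253 × 0.747 × (1.751/0.1)² = 57.94
Round up: n = 58.

58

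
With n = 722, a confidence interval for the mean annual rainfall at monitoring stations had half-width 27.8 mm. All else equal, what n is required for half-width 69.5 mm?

Margin of error scales as 1/√n, so n₂ = n₁·(E₁/E₂)².
n₂ = 722 × (27.8/69.5)² = 722 × 0.16 = 115.52
Round up: n₂ = 116.

116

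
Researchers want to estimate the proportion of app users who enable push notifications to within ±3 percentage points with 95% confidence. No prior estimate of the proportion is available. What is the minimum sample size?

For a proportion with margin E = 0.03 at 95% confidence, z = 1.960.
With no prior estimate, use p = 0.5, which maximizes p(1−p) at 0.25.
n = 0.25 × (z/E)² = 0.25 × (1.960/0.03)² = 1067.11
Round up: n = 1068.

1068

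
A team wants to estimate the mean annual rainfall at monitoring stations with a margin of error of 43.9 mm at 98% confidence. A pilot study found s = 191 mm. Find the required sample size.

103

For a mean, the margin of error is E = z·σ/√n, so n = (zσ/E)².
At 98% confidence, z = 2.326.
n = (2.326 × 191 / 43.9)² = 102.41
Round up: n = 103.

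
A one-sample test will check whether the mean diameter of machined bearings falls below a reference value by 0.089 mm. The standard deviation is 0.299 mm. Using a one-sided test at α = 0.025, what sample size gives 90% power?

119

For a one-sample z-test, n = ((z_α + z_β)·σ/δ)².
z_α = 1.960 (one-sided α = 0.025); z_β = 1.282 (power 90% → β = 0.1).
n = (3.242 × 0.299 / 0.089)² = 118.63
Round up: n = 119.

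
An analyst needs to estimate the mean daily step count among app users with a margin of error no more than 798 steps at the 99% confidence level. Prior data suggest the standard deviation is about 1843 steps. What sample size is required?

36

For a mean, the margin of error is E = z·σ/√n, so n = (zσ/E)².
At 99% confidence, z = 2.576.
n = (2.576 × 1843 / 798)² = 35.39
Round up: n = 36.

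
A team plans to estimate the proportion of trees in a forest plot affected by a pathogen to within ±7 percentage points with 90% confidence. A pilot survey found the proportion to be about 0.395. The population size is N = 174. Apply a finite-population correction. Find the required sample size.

For a proportion with margin E = 0.07 at 90% confidence, z = 1.645.
n = p̂(1−p̂)(z/E)² = 0.395 × 0.605 × (1.645/0.07)² = 131.97 — call this n₀.
Finite-population correction with N = 174: n = n₀ / (1 + (n₀−1)/N) = 131.97 / 1.753 = 75.28
Round up: n = 76.

76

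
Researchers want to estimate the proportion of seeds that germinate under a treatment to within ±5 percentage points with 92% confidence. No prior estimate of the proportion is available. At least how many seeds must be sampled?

307

For a proportion with margin E = 0.05 at 92% confidence, z = 1.751.
With no prior estimate, use p = 0.5, which maximizes p(1−p) at 0.25.
n = 0.25 × (z/E)² = 0.25 × (1.751/0.05)² = 306.60
Round up: n = 307.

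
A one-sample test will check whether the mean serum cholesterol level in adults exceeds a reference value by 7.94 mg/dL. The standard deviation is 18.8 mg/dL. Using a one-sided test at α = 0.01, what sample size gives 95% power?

n = 89

For a one-sample z-test, n = ((z_α + z_β)·σ/δ)².
z_α = 2.326 (one-sided α = 0.01); z_β = 1.645 (power 95% → β = 0.05).
n = (3.971 × 18.8 / 7.94)² = 88.40
Round up: n = 89.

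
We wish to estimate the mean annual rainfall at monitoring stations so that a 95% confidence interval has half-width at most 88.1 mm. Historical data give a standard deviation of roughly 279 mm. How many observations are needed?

For a mean, the margin of error is E = z·σ/√n, so n = (zσ/E)².
At 95% confidence, z = 1.960.
n = (1.960 × 279 / 88.1)² = 38.53
Round up: n = 39.

39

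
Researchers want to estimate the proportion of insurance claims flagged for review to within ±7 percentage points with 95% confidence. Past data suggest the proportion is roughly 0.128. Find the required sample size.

n = 88

For a proportion with margin E = 0.07 at 95% confidence, z = 1.960.
n = p̂(1−p̂)(z/E)² = 0.128 × 0.872 × (1.960/0.07)² = 87.51
Round up: n = 88.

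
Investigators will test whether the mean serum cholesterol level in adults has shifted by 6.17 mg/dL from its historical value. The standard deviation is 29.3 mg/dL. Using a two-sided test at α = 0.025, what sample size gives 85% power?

243

For a one-sample z-test, n = ((z_{α/2} + z_β)·σ/δ)².
z_{α/2} = 2.241 (two-sided α = 0.025); z_β = 1.036 (power 85% → β = 0.15).
n = (3.277 × 29.3 / 6.17)² = 242.17
Round up: n = 243.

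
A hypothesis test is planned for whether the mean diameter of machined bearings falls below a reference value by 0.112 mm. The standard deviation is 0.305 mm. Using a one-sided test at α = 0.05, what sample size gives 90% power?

64

For a one-sample z-test, n = ((z_α + z_β)·σ/δ)².
z_α = 1.645 (one-sided α = 0.05); z_β = 1.282 (power 90% → β = 0.1).
n = (2.927 × 0.305 / 0.112)² = 63.53
Round up: n = 64.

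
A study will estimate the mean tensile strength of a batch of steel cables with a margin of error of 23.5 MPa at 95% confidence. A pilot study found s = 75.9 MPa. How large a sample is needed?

41

For a mean, the margin of error is E = z·σ/√n, so n = (zσ/E)².
At 95% confidence, z = 1.960.
n = (1.960 × 75.9 / 23.5)² = 40.07
Round up: n = 41.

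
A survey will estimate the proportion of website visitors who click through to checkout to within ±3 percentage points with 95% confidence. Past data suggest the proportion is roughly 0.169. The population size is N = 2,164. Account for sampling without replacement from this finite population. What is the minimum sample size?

For a proportion with margin E = 0.03 at 95% confidence, z = 1.960.
n = p̂(1−p̂)(z/E)² = 0.169 × 0.831 × (1.960/0.03)² = 599.46 — call this n₀.
Finite-population correction with N = 2,164: n = n₀ / (1 + (n₀−1)/N) = 599.46 / 1.277 = 469.43
Round up: n = 470.

470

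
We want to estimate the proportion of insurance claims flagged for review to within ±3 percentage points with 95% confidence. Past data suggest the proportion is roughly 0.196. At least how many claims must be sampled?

For a proportion with margin E = 0.03 at 95% confidence, z = 1.960.
n = p̂(1−p̂)(z/E)² = 0.196 × 0.804 × (1.960/0.03)² = 672.64
Round up: n = 673.

673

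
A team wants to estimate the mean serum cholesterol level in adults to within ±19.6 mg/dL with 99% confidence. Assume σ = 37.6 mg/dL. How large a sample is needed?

For a mean, the margin of error is E = z·σ/√n, so n = (zσ/E)².
At 99% confidence, z = 2.576.
n = (2.576 × 37.6 / 19.6)² = 24.42
Round up: n = 25.

n = 25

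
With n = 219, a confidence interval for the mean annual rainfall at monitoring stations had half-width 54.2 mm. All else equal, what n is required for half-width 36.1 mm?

Margin of error scales as 1/√n, so n₂ = n₁·(E₁/E₂)².
n₂ = 219 × (54.2/36.1)² = 219 × 2.254 = 493.63
Round up: n₂ = 494.

494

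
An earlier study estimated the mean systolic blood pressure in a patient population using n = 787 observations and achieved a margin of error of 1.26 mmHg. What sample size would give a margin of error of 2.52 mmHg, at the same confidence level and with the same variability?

Margin of error scales as 1/√n, so n₂ = n₁·(E₁/E₂)².
n₂ = 787 × (1.26/2.52)² = 787 × 0.25 = 196.75
Round up: n₂ = 197.

197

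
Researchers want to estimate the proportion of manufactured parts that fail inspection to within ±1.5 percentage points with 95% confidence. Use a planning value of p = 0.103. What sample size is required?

1578

For a proportion with margin E = 0.015 at 95% confidence, z = 1.960.
n = p̂(1−p̂)(z/E)² = 0.103 × 0.897 × (1.960/0.015)² = 1577.46
Round up: n = 1578.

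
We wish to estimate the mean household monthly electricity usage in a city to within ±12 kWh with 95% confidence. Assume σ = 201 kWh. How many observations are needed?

1078

For a mean, the margin of error is E = z·σ/√n, so n = (zσ/E)².
At 95% confidence, z = 1.960.
n = (1.960 × 201 / 12)² = 1077.81
Round up: n = 1078.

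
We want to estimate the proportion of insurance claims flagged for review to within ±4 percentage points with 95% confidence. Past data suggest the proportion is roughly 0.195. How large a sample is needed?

For a proportion with margin E = 0.04 at 95% confidence, z = 1.960.
n = p̂(1−p̂)(z/E)² = 0.195 × 0.805 × (1.960/0.04)² = 376.90
Round up: n = 377.

377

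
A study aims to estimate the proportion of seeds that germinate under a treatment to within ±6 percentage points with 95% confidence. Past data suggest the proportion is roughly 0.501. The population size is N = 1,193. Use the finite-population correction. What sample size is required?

For a proportion with margin E = 0.06 at 95% confidence, z = 1.960.
n = p̂(1−p̂)(z/E)² = 0.501 × 0.499 × (1.960/0.06)² = 266.78 — call this n₀.
Finite-population correction with N = 1,193: n = n₀ / (1 + (n₀−1)/N) = 266.78 / 1.223 = 218.14
Round up: n = 219.

219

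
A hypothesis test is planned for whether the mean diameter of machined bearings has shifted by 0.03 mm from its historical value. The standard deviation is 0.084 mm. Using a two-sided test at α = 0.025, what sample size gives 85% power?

For a one-sample z-test, n = ((z_{α/2} + z_β)·σ/δ)².
z_{α/2} = 2.241 (two-sided α = 0.025); z_β = 1.036 (power 85% → β = 0.15).
n = (3.277 × 0.084 / 0.03)² = 84.19
Round up: n = 85.

85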